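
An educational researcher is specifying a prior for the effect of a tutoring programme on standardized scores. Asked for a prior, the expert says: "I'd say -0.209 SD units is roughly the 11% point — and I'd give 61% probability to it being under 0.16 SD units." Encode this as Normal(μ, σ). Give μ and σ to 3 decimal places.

μ = 0.092, σ = 0.245

The p-quantile of Normal(μ,σ) is μ + z_p·σ, with z_{0.11} = -1.227 and z_{0.61} = 0.2793.
Eliminate σ: μ = (z₂·x₁ − z₁·x₂)/(z₂ − z₁) = (0.2793·-0.209 − (-1.227)·0.16)/1.506 = 0.092.
Then σ = (x₂ − x₁)/(z₂ − z₁) = (0.16 − -0.209)/1.506 = 0.245.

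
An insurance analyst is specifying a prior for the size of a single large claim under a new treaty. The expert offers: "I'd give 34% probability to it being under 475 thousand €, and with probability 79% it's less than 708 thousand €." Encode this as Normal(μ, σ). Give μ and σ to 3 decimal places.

The p-quantile of Normal(μ,σ) is μ + z_p·σ, with z_{0.34} = -0.4125 and z_{0.79} = 0.8064.
Eliminate σ: μ = (z₂·x₁ − z₁·x₂)/(z₂ − z₁) = (0.8064·475 − (-0.4125)·708)/1.219 = 553.846.
Then σ = (x₂ − x₁)/(z₂ − z₁) = (708 − 475)/1.219 = 191.158.

μ = 553.846, σ = 191.158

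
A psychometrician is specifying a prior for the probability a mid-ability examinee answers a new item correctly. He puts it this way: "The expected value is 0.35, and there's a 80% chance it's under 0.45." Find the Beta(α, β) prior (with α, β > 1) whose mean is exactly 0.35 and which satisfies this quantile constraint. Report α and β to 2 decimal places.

With mean 0.35 fixed, write α = 0.35s, β = 0.65s where s = α+β.
Need P(θ < 0.45) = 0.8 under Beta(0.35s, 0.65s). Normal approximation: (q−m)/√(m(1−m)/s) ≈ z_{0.8} = 0.842, so s ≈ 0.35·0.65·(0.842)²/(0.45−0.35)² = 16.1.
At s = 16.1: P(θ<0.45) ≈ 0.804. Adjusting to match 0.8 gives s ≈ 15.57.
So α = 0.35·15.57 ≈ 5.45, β = 0.65·15.57 ≈ 10.12.

α ≈ 5.45, β ≈ 10.12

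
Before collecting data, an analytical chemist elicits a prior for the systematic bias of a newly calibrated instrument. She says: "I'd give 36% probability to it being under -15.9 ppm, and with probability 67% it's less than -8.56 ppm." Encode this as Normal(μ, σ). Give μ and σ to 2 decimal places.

The p-quantile of Normal(μ,σ) is μ + z_p·σ, with z_{0.36} = -0.3585 and z_{0.67} = 0.4399.
Eliminate σ: μ = (z₂·x₁ − z₁·x₂)/(z₂ − z₁) = (0.4399·-15.9 − (-0.3585)·-8.56)/0.7984 = -12.60.
Then σ = (x₂ − x₁)/(z₂ − z₁) = (-8.56 − -15.9)/0.7984 = 9.19.

μ = -12.60, σ = 9.19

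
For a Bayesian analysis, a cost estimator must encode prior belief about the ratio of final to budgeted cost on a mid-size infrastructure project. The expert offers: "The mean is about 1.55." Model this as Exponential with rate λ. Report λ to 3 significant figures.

λ ≈ 0.645

Exponential mean = 1/λ, so λ = 1/1.55 = 0.645.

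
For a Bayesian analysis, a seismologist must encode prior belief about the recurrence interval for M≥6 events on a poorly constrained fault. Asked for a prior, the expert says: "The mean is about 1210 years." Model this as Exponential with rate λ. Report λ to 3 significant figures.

Exponential mean = 1/λ, so λ = 1/1210.0 = 0.000826.

λ ≈ 0.000826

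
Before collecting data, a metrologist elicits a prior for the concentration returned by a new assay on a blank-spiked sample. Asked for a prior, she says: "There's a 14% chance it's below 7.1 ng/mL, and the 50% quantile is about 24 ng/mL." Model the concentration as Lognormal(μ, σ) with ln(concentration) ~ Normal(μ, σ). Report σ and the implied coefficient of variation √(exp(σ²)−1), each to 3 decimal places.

If T ~ Lognormal(μ,σ) then ln T ~ Normal(μ,σ), so the p-quantile of ln T is μ + z_p·σ.
ln(7.1) = 1.96 and ln(24) = 3.178; z_{0.14} = -1.08, z_{0.5} = 0.
σ = (3.178 − 1.96)/(0 − (-1.08)) = 1.127.
μ = 1.96 − (-1.08)·1.127 = 3.178.
CV = √(exp(σ²)−1) = √(exp(1.2710)−1) = 1.601.

σ ≈ 1.127, CV ≈ 1.601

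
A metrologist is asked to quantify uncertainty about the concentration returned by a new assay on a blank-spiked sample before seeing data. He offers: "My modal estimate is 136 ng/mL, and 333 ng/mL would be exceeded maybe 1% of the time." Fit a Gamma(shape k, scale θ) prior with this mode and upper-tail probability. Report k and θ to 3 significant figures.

Gamma(k,θ) with k>1 has mode (k−1)θ, so θ = 136/(k−1).
Need P(X < 333) = 0.99 with θ tied to k this way. Start at k = 2, θ = 136: P(X<333) ≈ 0.702.
Too low — raise k to concentrate. Iterating converges to k ≈ 6.88.
Then θ = 136/(6.88−1) ≈ 23.1.

k ≈ 6.88, θ ≈ 23.1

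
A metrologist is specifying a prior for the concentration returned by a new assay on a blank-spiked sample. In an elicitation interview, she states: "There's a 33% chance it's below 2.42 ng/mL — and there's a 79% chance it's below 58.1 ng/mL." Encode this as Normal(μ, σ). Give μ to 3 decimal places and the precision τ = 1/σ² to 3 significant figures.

μ = 22.073, τ = 0.000501

For Normal(μ,σ), the p-quantile is μ + z_p·σ. Here z_{0.33} = -0.4399, z_{0.79} = 0.8064.
So 2.42 = μ − 0.4399σ and 58.1 = μ + 0.8064σ.
Subtracting: σ = (58.1 − 2.42)/(0.8064 − (-0.4399)) = 44.675.
Then μ = 2.42 − (-0.4399)·44.675 = 22.073.
Precision τ = 1/σ² = 1/44.68² = 0.000501.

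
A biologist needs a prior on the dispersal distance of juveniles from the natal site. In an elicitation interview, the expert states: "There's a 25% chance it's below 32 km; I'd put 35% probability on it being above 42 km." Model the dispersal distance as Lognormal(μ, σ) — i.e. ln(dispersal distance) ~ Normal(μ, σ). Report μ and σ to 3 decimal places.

μ ≈ 3.639, σ ≈ 0.257

If T ~ Lognormal(μ,σ) then ln T ~ Normal(μ,σ), so the p-quantile of ln T is μ + z_p·σ.
ln(32) = 3.466 and ln(42) = 3.738; z_{0.25} = -0.6745, z_{0.65} = 0.3853.
σ = (3.738 − 3.466)/(0.3853 − (-0.6745)) = 0.257.
μ = 3.466 − (-0.6745)·0.257 = 3.639.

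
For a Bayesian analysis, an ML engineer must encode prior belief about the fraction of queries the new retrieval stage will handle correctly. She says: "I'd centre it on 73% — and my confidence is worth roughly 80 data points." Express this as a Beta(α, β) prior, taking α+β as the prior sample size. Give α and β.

α = 58.4, β = 21.6

Under the effective-sample-size interpretation, Beta(α, β) has prior mean α/(α+β) and prior sample size α+β.
So α+β = 80 and α/(α+β) = 0.73, giving α = 0.73·80 = 58.4 and β = 80 − 58.4 = 21.6.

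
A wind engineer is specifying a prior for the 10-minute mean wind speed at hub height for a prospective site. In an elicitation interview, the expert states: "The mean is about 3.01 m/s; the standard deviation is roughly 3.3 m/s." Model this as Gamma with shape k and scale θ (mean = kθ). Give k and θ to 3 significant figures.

k ≈ 0.832, θ ≈ 3.62

For Gamma(k, scale θ): mean = kθ, variance = kθ², so CV = 1/√k.
CV = SD/mean = 3.3/3.01 = 1.096, hence k = 1/CV² = 0.832.
Then θ = mean/k = 3.01/0.832 = 3.62.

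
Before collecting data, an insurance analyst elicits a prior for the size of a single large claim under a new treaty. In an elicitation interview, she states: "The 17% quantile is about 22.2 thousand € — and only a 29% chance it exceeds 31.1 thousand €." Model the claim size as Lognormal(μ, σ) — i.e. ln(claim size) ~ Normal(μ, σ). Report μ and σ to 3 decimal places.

If T ~ Lognormal(μ,σ) then ln T ~ Normal(μ,σ), so the p-quantile of ln T is μ + z_p·σ.
ln(22.2) = 3.1 and ln(31.1) = 3.437; z_{0.17} = -0.9542, z_{0.71} = 0.5534.
σ = (3.437 − 3.1)/(0.5534 − (-0.9542)) = 0.224.
μ = 3.1 − (-0.9542)·0.224 = 3.313.

μ ≈ 3.313, σ ≈ 0.224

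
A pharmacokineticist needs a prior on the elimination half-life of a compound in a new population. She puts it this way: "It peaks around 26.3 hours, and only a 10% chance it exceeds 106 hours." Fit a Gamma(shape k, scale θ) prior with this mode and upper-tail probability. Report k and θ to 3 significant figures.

Gamma(k,θ) with k>1 has mode (k−1)θ, so θ = 26.3/(k−1).
Need P(X < 106) = 0.9 with θ tied to k this way. Start at k = 2, θ = 26.3: P(X<106) ≈ 0.911.
Too high — lower k to spread out. Iterating converges to k ≈ 1.94.
Then θ = 26.3/(1.94−1) ≈ 27.8.

k ≈ 1.94, θ ≈ 27.8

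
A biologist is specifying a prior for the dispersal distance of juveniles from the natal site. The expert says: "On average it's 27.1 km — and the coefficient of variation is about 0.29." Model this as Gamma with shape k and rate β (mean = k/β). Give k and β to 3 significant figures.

k ≈ 11.9, β ≈ 0.439

For Gamma(k, rate β): mean = k/β, variance = k/β², so CV = 1/√k.
CV = 0.29, hence k = 1/CV² = 11.9.
Then β = k/mean = 11.9/27.1 = 0.439.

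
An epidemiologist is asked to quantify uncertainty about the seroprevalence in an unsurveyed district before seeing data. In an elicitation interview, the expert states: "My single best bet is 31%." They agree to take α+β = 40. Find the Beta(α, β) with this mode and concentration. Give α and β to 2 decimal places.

α = 12.78, β = 27.22

For α,β > 1 the Beta mode is (α−1)/(α+β−2). With α+β = 40, the mode is (α−1)/38.
Set (α−1)/38 = 0.31 → α = 1 + 0.31·38 = 12.78.
β = 40 − α = 27.22.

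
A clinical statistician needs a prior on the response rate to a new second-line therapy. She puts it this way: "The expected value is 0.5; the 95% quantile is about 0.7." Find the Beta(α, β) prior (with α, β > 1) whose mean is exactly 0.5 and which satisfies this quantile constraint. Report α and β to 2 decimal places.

α ≈ 8.00, β ≈ 8.00

With mean 0.5 fixed, write α = 0.5s, β = 0.5s where s = α+β.
Need P(θ < 0.7) = 0.95 under Beta(0.5s, 0.5s). Normal approximation: (q−m)/√(m(1−m)/s) ≈ z_{0.95} = 1.64, so s ≈ 0.5·0.5·(1.64)²/(0.7−0.5)² = 16.9.
At s = 16.9: P(θ<0.7) ≈ 0.955. Adjusting to match 0.95 gives s ≈ 16.00.
So α = 0.5·16.00 ≈ 8.00, β = 0.5·16.00 ≈ 8.00.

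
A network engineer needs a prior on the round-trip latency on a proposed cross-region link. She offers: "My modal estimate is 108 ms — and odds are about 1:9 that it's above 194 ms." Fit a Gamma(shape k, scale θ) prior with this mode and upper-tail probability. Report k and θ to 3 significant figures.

k ≈ 6.55, θ ≈ 19.5

Gamma(k,θ) with k>1 has mode (k−1)θ, so θ = 108/(k−1).
Need P(X < 194) = 0.9 with θ tied to k this way. Start at k = 2, θ = 108: P(X<194) ≈ 0.536.
Too low — raise k to concentrate. Iterating converges to k ≈ 6.55.
Then θ = 108/(6.55−1) ≈ 19.5.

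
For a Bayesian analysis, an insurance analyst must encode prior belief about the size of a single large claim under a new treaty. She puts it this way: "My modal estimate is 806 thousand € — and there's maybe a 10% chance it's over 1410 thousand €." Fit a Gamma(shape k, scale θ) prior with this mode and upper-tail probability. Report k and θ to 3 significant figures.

k ≈ 7.07, θ ≈ 133

Gamma(k,θ) with k>1 has mode (k−1)θ, so θ = 806/(k−1).
Need P(X < 1410) = 0.9 with θ tied to k this way. Start at k = 2, θ = 806: P(X<1410) ≈ 0.522.
Too low — raise k to concentrate. Iterating converges to k ≈ 7.07.
Then θ = 806/(7.07−1) ≈ 133.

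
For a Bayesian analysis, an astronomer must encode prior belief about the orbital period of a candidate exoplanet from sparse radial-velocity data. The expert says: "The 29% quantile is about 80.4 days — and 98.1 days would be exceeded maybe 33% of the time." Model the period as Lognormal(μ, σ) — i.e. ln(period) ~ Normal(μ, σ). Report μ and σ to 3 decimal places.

If T ~ Lognormal(μ,σ) then ln T ~ Normal(μ,σ), so the p-quantile of ln T is μ + z_p·σ.
ln(80.4) = 4.387 and ln(98.1) = 4.586; z_{0.29} = -0.5534, z_{0.67} = 0.4399.
σ = (4.586 − 4.387)/(0.4399 − (-0.5534)) = 0.200.
μ = 4.387 − (-0.5534)·0.200 = 4.498.

μ ≈ 4.498, σ ≈ 0.200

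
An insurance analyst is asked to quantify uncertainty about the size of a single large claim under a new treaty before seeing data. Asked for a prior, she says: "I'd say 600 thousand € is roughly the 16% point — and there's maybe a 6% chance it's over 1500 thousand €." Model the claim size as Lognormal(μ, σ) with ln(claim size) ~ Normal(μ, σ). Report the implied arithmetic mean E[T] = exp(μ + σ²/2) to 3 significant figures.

If T ~ Lognormal(μ,σ) then ln T ~ Normal(μ,σ), so the p-quantile of ln T is μ + z_p·σ.
ln(600) = 6.397 and ln(1500) = 7.313; z_{0.16} = -0.9945, z_{0.94} = 1.555.
σ = (7.313 − 6.397)/(1.555 − (-0.9945)) = 0.359.
μ = 6.397 − (-0.9945)·0.359 = 6.754.
E[T] = exp(μ + σ²/2) = exp(6.754 + 0.0646) = 915 thousand €.

E[T] ≈ 915 thousand €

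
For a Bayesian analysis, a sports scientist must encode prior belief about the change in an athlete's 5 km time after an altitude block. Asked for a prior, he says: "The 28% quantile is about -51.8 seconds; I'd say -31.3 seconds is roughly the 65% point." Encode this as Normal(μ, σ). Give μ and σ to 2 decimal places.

μ = -39.46, σ = 21.17

The p-quantile of Normal(μ,σ) is μ + z_p·σ, with z_{0.28} = -0.5828 and z_{0.65} = 0.3853.
Eliminate σ: μ = (z₂·x₁ − z₁·x₂)/(z₂ − z₁) = (0.3853·-51.8 − (-0.5828)·-31.3)/0.9682 = -39.46.
Then σ = (x₂ − x₁)/(z₂ − z₁) = (-31.3 − -51.8)/0.9682 = 21.17.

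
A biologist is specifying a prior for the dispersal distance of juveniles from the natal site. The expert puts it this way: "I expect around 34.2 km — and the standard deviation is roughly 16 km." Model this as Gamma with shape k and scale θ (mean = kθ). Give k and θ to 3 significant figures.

For Gamma(k, scale θ): mean = kθ, variance = kθ², so CV = 1/√k.
CV = SD/mean = 16/34.2 = 0.4678, hence k = 1/CV² = 4.57.
Then θ = mean/k = 34.2/4.57 = 7.49.

k ≈ 4.57, θ ≈ 7.49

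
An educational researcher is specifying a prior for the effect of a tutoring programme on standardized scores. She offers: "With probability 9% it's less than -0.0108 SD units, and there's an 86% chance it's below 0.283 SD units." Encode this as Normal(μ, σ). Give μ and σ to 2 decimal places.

For Normal(μ,σ), the p-quantile is μ + z_p·σ. Here z_{0.09} = -1.341, z_{0.86} = 1.08.
So -0.0108 = μ − 1.341σ and 0.283 = μ + 1.08σ.
Subtracting: σ = (0.283 − -0.0108)/(1.08 − (-1.341)) = 0.12.
Then μ = -0.0108 − (-1.341)·0.12 = 0.15.

μ = 0.15, σ = 0.12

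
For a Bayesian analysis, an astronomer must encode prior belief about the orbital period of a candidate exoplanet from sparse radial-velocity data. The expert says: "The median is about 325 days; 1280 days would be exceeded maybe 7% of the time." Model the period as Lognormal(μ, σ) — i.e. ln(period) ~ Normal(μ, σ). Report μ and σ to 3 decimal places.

If T ~ Lognormal(μ,σ) then ln T ~ Normal(μ,σ), so the p-quantile of ln T is μ + z_p·σ.
ln(325) = 5.784 and ln(1280) = 7.155; z_{0.5} = 0, z_{0.93} = 1.476.
σ = (7.155 − 5.784)/(1.476 − (0)) = 0.929.
μ = 5.784 − (0)·0.929 = 5.784.

μ ≈ 5.784, σ ≈ 0.929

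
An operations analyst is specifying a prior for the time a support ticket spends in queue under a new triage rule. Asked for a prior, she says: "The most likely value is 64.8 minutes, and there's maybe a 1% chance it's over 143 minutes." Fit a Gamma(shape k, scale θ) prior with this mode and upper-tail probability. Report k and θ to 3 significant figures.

Gamma(k,θ) with k>1 has mode (k−1)θ, so θ = 64.8/(k−1).
Need P(X < 143) = 0.99 with θ tied to k this way. Start at k = 2, θ = 64.8: P(X<143) ≈ 0.647.
Too low — raise k to concentrate. Iterating converges to k ≈ 8.69.
Then θ = 64.8/(8.69−1) ≈ 8.43.

k ≈ 8.69, θ ≈ 8.43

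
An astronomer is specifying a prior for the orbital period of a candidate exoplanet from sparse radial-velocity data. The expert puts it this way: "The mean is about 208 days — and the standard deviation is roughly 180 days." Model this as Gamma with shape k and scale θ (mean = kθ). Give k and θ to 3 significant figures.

For Gamma(k, scale θ): mean = kθ, variance = kθ², so CV = 1/√k.
CV = SD/mean = 180/208 = 0.8654, hence k = 1/CV² = 1.34.
Then θ = mean/k = 208/1.34 = 156.

k ≈ 1.34, θ ≈ 156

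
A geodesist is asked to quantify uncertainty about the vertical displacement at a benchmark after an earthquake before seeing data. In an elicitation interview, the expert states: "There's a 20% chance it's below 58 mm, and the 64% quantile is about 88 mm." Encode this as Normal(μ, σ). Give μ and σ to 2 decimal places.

μ = 79.04, σ = 25.00

For Normal(μ,σ), the p-quantile is μ + z_p·σ. Here z_{0.2} = -0.8416, z_{0.64} = 0.3585.
So 58 = μ − 0.8416σ and 88 = μ + 0.3585σ.
Subtracting: σ = (88 − 58)/(0.3585 − (-0.8416)) = 25.00.
Then μ = 58 − (-0.8416)·25.00 = 79.04.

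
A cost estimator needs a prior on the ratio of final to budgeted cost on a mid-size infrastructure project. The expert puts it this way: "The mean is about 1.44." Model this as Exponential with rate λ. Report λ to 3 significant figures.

Exponential mean = 1/λ, so λ = 1/1.44 = 0.694.

λ ≈ 0.694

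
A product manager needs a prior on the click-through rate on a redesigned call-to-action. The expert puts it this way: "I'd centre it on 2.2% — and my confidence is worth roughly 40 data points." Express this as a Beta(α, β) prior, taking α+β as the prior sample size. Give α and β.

α = 0.88, β = 39.12

Under the effective-sample-size interpretation, Beta(α, β) has prior mean α/(α+β) and prior sample size α+β.
So α+β = 40 and α/(α+β) = 0.022, giving α = 0.022·40 = 0.88 and β = 40 − 0.88 = 39.12.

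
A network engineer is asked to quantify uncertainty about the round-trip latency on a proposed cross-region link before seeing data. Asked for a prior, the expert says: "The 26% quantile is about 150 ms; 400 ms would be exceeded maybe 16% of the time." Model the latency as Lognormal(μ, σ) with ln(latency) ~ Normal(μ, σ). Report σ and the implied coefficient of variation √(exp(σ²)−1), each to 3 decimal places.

If T ~ Lognormal(μ,σ) then ln T ~ Normal(μ,σ), so the p-quantile of ln T is μ + z_p·σ.
ln(150) = 5.011 and ln(400) = 5.991; z_{0.26} = -0.6433, z_{0.84} = 0.9945.
σ = (5.991 − 5.011)/(0.9945 − (-0.6433)) = 0.599.
μ = 5.011 − (-0.6433)·0.599 = 5.396.
CV = √(exp(σ²)−1) = √(exp(0.3586)−1) = 0.657.

σ ≈ 0.599, CV ≈ 0.657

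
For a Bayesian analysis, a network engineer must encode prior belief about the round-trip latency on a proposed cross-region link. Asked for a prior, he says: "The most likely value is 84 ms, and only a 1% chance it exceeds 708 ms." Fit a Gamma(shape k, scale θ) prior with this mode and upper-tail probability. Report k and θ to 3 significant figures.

k ≈ 1.73, θ ≈ 116

Gamma(k,θ) with k>1 has mode (k−1)θ, so θ = 84/(k−1).
Need P(X < 708) = 0.99 with θ tied to k this way. Start at k = 2, θ = 84: P(X<708) ≈ 0.998.
Too high — lower k to spread out. Iterating converges to k ≈ 1.73.
Then θ = 84/(1.73−1) ≈ 116.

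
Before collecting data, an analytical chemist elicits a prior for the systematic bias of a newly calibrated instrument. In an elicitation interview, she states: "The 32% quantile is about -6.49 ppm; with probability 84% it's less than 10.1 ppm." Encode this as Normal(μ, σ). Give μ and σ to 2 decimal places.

μ = -1.18, σ = 11.35

The p-quantile of Normal(μ,σ) is μ + z_p·σ, with z_{0.32} = -0.4677 and z_{0.84} = 0.9945.
Eliminate σ: μ = (z₂·x₁ − z₁·x₂)/(z₂ − z₁) = (0.9945·-6.49 − (-0.4677)·10.1)/1.462 = -1.18.
Then σ = (x₂ − x₁)/(z₂ − z₁) = (10.1 − -6.49)/1.462 = 11.35.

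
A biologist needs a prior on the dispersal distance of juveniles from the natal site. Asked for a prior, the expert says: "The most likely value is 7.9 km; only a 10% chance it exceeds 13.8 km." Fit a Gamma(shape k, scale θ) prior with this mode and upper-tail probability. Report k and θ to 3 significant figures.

Gamma(k,θ) with k>1 has mode (k−1)θ, so θ = 7.9/(k−1).
Need P(X < 13.8) = 0.9 with θ tied to k this way. Start at k = 2, θ = 7.9: P(X<13.8) ≈ 0.521.
Too low — raise k to concentrate. Iterating converges to k ≈ 7.1.
Then θ = 7.9/(7.1−1) ≈ 1.29.

k ≈ 7.1, θ ≈ 1.29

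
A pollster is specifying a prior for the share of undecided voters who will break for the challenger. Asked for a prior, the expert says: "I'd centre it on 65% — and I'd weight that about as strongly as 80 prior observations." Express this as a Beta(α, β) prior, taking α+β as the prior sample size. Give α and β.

α = 52, β = 28

Under the effective-sample-size interpretation, Beta(α, β) has prior mean α/(α+β) and prior sample size α+β.
So α+β = 80 and α/(α+β) = 0.65, giving α = 0.65·80 = 52 and β = 80 − 52 = 28.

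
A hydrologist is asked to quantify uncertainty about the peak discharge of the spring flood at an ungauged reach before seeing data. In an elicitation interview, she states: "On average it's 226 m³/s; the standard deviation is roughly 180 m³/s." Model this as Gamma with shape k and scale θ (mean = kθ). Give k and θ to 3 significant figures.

For Gamma(k, scale θ): mean = kθ, variance = kθ², so CV = 1/√k.
CV = SD/mean = 180/226 = 0.7965, hence k = 1/CV² = 1.58.
Then θ = mean/k = 226/1.58 = 143.

k ≈ 1.58, θ ≈ 143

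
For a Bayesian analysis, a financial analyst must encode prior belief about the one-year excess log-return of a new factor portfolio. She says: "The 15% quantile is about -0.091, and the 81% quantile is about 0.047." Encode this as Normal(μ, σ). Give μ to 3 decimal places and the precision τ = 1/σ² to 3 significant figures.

For Normal(μ,σ), the p-quantile is μ + z_p·σ. Here z_{0.15} = -1.036, z_{0.81} = 0.8779.
So -0.091 = μ − 1.036σ and 0.047 = μ + 0.8779σ.
Subtracting: σ = (0.047 − -0.091)/(0.8779 − (-1.036)) = 0.072.
Then μ = -0.091 − (-1.036)·0.072 = -0.016.
Precision τ = 1/σ² = 1/0.07209² = 192.

μ = -0.016, τ = 192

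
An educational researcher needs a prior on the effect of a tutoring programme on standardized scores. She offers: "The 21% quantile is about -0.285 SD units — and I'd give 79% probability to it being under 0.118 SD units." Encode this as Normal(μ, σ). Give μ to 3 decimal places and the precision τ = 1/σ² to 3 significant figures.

For Normal(μ,σ), the p-quantile is μ + z_p·σ. Here z_{0.21} = -0.8064, z_{0.79} = 0.8064.
So -0.285 = μ − 0.8064σ and 0.118 = μ + 0.8064σ.
Subtracting: σ = (0.118 − -0.285)/(0.8064 − (-0.8064)) = 0.250.
Then μ = -0.285 − (-0.8064)·0.250 = -0.083.
Precision τ = 1/σ² = 1/0.2499² = 16.

μ = -0.083, τ = 16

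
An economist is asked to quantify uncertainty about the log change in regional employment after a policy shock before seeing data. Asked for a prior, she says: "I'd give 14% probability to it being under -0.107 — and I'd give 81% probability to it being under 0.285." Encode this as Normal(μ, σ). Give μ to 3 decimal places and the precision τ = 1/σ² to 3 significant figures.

μ = 0.109, τ = 25

The p-quantile of Normal(μ,σ) is μ + z_p·σ, with z_{0.14} = -1.08 and z_{0.81} = 0.8779.
Eliminate σ: μ = (z₂·x₁ − z₁·x₂)/(z₂ − z₁) = (0.8779·-0.107 − (-1.08)·0.285)/1.958 = 0.109.
Then σ = (x₂ − x₁)/(z₂ − z₁) = (0.285 − -0.107)/1.958 = 0.200.
Precision τ = 1/σ² = 1/0.2002² = 25.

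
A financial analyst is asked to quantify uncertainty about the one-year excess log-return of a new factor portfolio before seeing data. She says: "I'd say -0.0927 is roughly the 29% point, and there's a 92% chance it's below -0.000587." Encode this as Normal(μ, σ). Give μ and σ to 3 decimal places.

The p-quantile of Normal(μ,σ) is μ + z_p·σ, with z_{0.29} = -0.5534 and z_{0.92} = 1.405.
Eliminate σ: μ = (z₂·x₁ − z₁·x₂)/(z₂ − z₁) = (1.405·-0.0927 − (-0.5534)·-0.000587)/1.958 = -0.067.
Then σ = (x₂ − x₁)/(z₂ − z₁) = (-0.000587 − -0.0927)/1.958 = 0.047.

μ = -0.067, σ = 0.047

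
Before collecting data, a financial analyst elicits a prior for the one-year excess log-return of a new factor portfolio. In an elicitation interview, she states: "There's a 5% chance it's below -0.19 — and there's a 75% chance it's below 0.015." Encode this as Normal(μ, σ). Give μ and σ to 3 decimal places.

μ = -0.045, σ = 0.088

For Normal(μ,σ), the p-quantile is μ + z_p·σ. Here z_{0.05} = -1.645, z_{0.75} = 0.6745.
So -0.19 = μ − 1.645σ and 0.015 = μ + 0.6745σ.
Subtracting: σ = (0.015 − -0.19)/(0.6745 − (-1.645)) = 0.088.
Then μ = -0.19 − (-1.645)·0.088 = -0.045.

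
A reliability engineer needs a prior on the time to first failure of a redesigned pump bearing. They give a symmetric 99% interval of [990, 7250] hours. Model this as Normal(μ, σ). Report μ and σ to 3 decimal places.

μ = 4120.000, σ = 1215.143

A symmetric 99% interval runs μ ± z·σ with z = 2.576.
Half-width = 3130, so σ = 3130/2.576 = 1215.143.
μ is the interval midpoint, 4120.000.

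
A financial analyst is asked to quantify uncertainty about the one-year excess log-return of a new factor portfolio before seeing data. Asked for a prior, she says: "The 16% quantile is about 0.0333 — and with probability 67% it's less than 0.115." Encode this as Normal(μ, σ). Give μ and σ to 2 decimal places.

The p-quantile of Normal(μ,σ) is μ + z_p·σ, with z_{0.16} = -0.9945 and z_{0.67} = 0.4399.
Eliminate σ: μ = (z₂·x₁ − z₁·x₂)/(z₂ − z₁) = (0.4399·0.0333 − (-0.9945)·0.115)/1.434 = 0.09.
Then σ = (x₂ − x₁)/(z₂ − z₁) = (0.115 − 0.0333)/1.434 = 0.06.

μ = 0.09, σ = 0.06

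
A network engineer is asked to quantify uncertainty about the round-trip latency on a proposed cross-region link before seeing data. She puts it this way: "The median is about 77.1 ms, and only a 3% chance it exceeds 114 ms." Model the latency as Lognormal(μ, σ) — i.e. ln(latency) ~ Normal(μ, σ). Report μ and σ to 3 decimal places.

μ ≈ 4.345, σ ≈ 0.208

If T ~ Lognormal(μ,σ) then ln T ~ Normal(μ,σ), so the p-quantile of ln T is μ + z_p·σ.
ln(77.1) = 4.345 and ln(114) = 4.736; z_{0.5} = 0, z_{0.97} = 1.881.
σ = (4.736 − 4.345)/(1.881 − (0)) = 0.208.
μ = 4.345 − (0)·0.208 = 4.345.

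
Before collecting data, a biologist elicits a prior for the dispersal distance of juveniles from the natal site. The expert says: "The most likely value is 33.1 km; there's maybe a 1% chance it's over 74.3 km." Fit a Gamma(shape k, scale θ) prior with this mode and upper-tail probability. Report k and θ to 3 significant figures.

Gamma(k,θ) with k>1 has mode (k−1)θ, so θ = 33.1/(k−1).
Need P(X < 74.3) = 0.99 with θ tied to k this way. Start at k = 2, θ = 33.1: P(X<74.3) ≈ 0.656.
Too low — raise k to concentrate. Iterating converges to k ≈ 8.34.
Then θ = 33.1/(8.34−1) ≈ 4.51.

k ≈ 8.34, θ ≈ 4.51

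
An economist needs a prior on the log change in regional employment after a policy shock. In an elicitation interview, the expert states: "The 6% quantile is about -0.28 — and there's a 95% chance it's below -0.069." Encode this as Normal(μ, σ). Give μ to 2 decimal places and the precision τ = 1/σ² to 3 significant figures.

The p-quantile of Normal(μ,σ) is μ + z_p·σ, with z_{0.06} = -1.555 and z_{0.95} = 1.645.
Eliminate σ: μ = (z₂·x₁ − z₁·x₂)/(z₂ − z₁) = (1.645·-0.28 − (-1.555)·-0.069)/3.2 = -0.18.
Then σ = (x₂ − x₁)/(z₂ − z₁) = (-0.069 − -0.28)/3.2 = 0.07.
Precision τ = 1/σ² = 1/0.06595² = 230.

μ = -0.18, τ = 230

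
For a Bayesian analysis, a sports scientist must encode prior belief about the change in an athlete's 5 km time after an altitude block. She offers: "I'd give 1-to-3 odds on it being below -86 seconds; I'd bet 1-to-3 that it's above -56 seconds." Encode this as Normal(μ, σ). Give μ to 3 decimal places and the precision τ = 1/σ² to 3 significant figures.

μ = -71.000, τ = 0.00202

For Normal(μ,σ), the p-quantile is μ + z_p·σ. Here z_{0.25} = -0.6745, z_{0.75} = 0.6745.
So -86 = μ − 0.6745σ and -56 = μ + 0.6745σ.
Subtracting: σ = (-56 − -86)/(0.6745 − (-0.6745)) = 22.239.
Then μ = -86 − (-0.6745)·22.239 = -71.000.
Precision τ = 1/σ² = 1/22.24² = 0.00202.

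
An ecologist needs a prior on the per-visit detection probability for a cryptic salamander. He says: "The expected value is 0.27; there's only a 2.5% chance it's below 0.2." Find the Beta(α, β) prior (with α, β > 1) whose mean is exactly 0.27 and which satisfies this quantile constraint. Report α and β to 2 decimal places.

α ≈ 37.81, β ≈ 102.22

With mean 0.27 fixed, write α = 0.27s, β = 0.73s where s = α+β.
Need P(θ < 0.2) = 0.025 under Beta(0.27s, 0.73s). Normal approximation: (q−m)/√(m(1−m)/s) ≈ z_{0.025} = -1.96, so s ≈ 0.27·0.73·(-1.96)²/(0.2−0.27)² = 154.5.
At s = 154.5: P(θ<0.2) ≈ 0.020. Adjusting to match 0.025 gives s ≈ 140.03.
So α = 0.27·140.03 ≈ 37.81, β = 0.73·140.03 ≈ 102.22.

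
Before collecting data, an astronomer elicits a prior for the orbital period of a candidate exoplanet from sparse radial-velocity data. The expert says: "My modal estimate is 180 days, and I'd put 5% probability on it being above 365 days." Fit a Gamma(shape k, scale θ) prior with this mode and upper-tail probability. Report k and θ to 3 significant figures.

k ≈ 6.54, θ ≈ 32.5

Gamma(k,θ) with k>1 has mode (k−1)θ, so θ = 180/(k−1).
Need P(X < 365) = 0.95 with θ tied to k this way. Start at k = 2, θ = 180: P(X<365) ≈ 0.601.
Too low — raise k to concentrate. Iterating converges to k ≈ 6.54.
Then θ = 180/(6.54−1) ≈ 32.5.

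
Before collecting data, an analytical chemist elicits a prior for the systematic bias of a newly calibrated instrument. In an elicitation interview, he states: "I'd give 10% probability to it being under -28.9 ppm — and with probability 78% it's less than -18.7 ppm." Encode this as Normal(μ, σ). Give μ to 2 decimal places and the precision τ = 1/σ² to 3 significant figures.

μ = -22.54, τ = 0.0405

The p-quantile of Normal(μ,σ) is μ + z_p·σ, with z_{0.1} = -1.282 and z_{0.78} = 0.7722.
Eliminate σ: μ = (z₂·x₁ − z₁·x₂)/(z₂ − z₁) = (0.7722·-28.9 − (-1.282)·-18.7)/2.054 = -22.54.
Then σ = (x₂ − x₁)/(z₂ − z₁) = (-18.7 − -28.9)/2.054 = 4.97.
Precision τ = 1/σ² = 1/4.967² = 0.0405.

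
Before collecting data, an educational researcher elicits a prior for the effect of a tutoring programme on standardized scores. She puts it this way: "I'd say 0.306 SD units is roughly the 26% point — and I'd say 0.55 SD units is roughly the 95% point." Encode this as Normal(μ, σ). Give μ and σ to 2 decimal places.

μ = 0.37, σ = 0.11

For Normal(μ,σ), the p-quantile is μ + z_p·σ. Here z_{0.26} = -0.6433, z_{0.95} = 1.645.
So 0.306 = μ − 0.6433σ and 0.55 = μ + 1.645σ.
Subtracting: σ = (0.55 − 0.306)/(1.645 − (-0.6433)) = 0.11.
Then μ = 0.306 − (-0.6433)·0.11 = 0.37.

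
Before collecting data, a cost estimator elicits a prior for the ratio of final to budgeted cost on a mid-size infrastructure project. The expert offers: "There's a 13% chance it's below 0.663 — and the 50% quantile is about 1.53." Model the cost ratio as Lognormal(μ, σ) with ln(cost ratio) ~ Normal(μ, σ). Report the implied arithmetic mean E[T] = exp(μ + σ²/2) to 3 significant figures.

E[T] ≈ 2.02

If T ~ Lognormal(μ,σ) then ln T ~ Normal(μ,σ), so the p-quantile of ln T is μ + z_p·σ.
ln(0.663) = -0.411 and ln(1.53) = 0.4253; z_{0.13} = -1.126, z_{0.5} = 0.
σ = (0.4253 − -0.411)/(0 − (-1.126)) = 0.742.
μ = -0.411 − (-1.126)·0.742 = 0.425.
E[T] = exp(μ + σ²/2) = exp(0.425 + 0.2756) = 2.02.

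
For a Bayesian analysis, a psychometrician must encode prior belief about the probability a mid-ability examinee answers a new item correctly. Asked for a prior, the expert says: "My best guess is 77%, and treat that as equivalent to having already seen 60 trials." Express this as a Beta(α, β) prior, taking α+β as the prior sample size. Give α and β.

α = 46.2, β = 13.8

Under the effective-sample-size interpretation, Beta(α, β) has prior mean α/(α+β) and prior sample size α+β.
So α+β = 60 and α/(α+β) = 0.77, giving α = 0.77·60 = 46.2 and β = 60 − 46.2 = 13.8.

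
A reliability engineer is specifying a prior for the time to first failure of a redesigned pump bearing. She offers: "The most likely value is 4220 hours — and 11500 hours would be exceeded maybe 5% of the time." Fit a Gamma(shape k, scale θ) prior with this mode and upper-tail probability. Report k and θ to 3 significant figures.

k ≈ 3.67, θ ≈ 1580

Gamma(k,θ) with k>1 has mode (k−1)θ, so θ = 4220/(k−1).
Need P(X < 11500) = 0.95 with θ tied to k this way. Start at k = 2, θ = 4220: P(X<11500) ≈ 0.756.
Too low — raise k to concentrate. Iterating converges to k ≈ 3.67.
Then θ = 4220/(3.67−1) ≈ 1580.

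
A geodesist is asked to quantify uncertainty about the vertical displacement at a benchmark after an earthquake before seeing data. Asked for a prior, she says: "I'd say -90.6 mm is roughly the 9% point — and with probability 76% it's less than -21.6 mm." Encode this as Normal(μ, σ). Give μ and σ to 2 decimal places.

For Normal(μ,σ), the p-quantile is μ + z_p·σ. Here z_{0.09} = -1.341, z_{0.76} = 0.7063.
So -90.6 = μ − 1.341σ and -21.6 = μ + 0.7063σ.
Subtracting: σ = (-21.6 − -90.6)/(0.7063 − (-1.341)) = 33.71.
Then μ = -90.6 − (-1.341)·33.71 = -45.41.

μ = -45.41, σ = 33.71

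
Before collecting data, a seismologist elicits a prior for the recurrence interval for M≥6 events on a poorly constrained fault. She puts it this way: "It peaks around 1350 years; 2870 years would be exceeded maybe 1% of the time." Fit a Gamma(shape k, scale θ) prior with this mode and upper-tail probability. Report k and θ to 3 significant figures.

Gamma(k,θ) with k>1 has mode (k−1)θ, so θ = 1350/(k−1).
Need P(X < 2870) = 0.99 with θ tied to k this way. Start at k = 2, θ = 1350: P(X<2870) ≈ 0.627.
Too low — raise k to concentrate. Iterating converges to k ≈ 9.53.
Then θ = 1350/(9.53−1) ≈ 158.

k ≈ 9.53, θ ≈ 158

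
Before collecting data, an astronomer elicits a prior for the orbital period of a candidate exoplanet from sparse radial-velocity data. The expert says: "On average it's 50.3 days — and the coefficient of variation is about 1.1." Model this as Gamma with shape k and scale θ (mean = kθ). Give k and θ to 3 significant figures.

For Gamma(k, scale θ): mean = kθ, variance = kθ², so CV = 1/√k.
CV = 1.1, hence k = 1/CV² = 0.826.
Then θ = mean/k = 50.3/0.826 = 60.9.

k ≈ 0.826, θ ≈ 60.9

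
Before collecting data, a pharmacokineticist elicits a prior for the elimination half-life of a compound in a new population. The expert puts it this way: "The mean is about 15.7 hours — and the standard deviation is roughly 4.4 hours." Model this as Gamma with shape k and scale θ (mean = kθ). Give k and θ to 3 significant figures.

For Gamma(k, scale θ): mean = kθ, variance = kθ², so CV = 1/√k.
CV = SD/mean = 4.4/15.7 = 0.2803, hence k = 1/CV² = 12.7.
Then θ = mean/k = 15.7/12.7 = 1.23.

k ≈ 12.7, θ ≈ 1.23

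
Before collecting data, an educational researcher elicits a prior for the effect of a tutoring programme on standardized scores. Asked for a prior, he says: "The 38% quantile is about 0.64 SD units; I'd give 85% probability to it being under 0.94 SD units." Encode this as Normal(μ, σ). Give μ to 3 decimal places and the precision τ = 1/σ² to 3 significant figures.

For Normal(μ,σ), the p-quantile is μ + z_p·σ. Here z_{0.38} = -0.3055, z_{0.85} = 1.036.
So 0.64 = μ − 0.3055σ and 0.94 = μ + 1.036σ.
Subtracting: σ = (0.94 − 0.64)/(1.036 − (-0.3055)) = 0.224.
Then μ = 0.64 − (-0.3055)·0.224 = 0.708.
Precision τ = 1/σ² = 1/0.2236² = 20.

μ = 0.708, τ = 20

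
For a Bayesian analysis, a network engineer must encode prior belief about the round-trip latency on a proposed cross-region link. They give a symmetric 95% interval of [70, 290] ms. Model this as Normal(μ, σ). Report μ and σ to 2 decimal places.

A symmetric 95% interval runs μ ± z·σ with z = 1.96.
Half-width = 110, so σ = 110/1.96 = 56.12.
μ is the interval midpoint, 180.00.

μ = 180.00, σ = 56.12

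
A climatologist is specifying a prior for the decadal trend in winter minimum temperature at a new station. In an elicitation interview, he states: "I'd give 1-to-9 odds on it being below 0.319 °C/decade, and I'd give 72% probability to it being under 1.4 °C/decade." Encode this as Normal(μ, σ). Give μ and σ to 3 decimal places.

For Normal(μ,σ), the p-quantile is μ + z_p·σ. Here z_{0.1} = -1.282, z_{0.72} = 0.5828.
So 0.319 = μ − 1.282σ and 1.4 = μ + 0.5828σ.
Subtracting: σ = (1.4 − 0.319)/(0.5828 − (-1.282)) = 0.580.
Then μ = 0.319 − (-1.282)·0.580 = 1.062.

μ = 1.062, σ = 0.580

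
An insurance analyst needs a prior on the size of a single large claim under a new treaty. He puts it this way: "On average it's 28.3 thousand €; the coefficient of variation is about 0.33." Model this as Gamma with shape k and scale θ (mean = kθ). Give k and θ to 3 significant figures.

k ≈ 9.18, θ ≈ 3.08

For Gamma(k, scale θ): mean = kθ, variance = kθ², so CV = 1/√k.
CV = 0.33, hence k = 1/CV² = 9.18.
Then θ = mean/k = 28.3/9.18 = 3.08.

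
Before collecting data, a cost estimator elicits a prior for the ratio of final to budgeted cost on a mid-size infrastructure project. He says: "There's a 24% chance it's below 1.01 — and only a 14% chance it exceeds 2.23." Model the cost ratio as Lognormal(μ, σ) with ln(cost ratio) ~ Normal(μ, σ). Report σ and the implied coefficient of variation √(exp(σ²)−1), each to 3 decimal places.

σ ≈ 0.443, CV ≈ 0.466

If T ~ Lognormal(μ,σ) then ln T ~ Normal(μ,σ), so the p-quantile of ln T is μ + z_p·σ.
ln(1.01) = 0.00995 and ln(2.23) = 0.802; z_{0.24} = -0.7063, z_{0.86} = 1.08.
σ = (0.802 − 0.00995)/(1.08 − (-0.7063)) = 0.443.
μ = 0.00995 − (-0.7063)·0.443 = 0.323.
CV = √(exp(σ²)−1) = √(exp(0.1965)−1) = 0.466.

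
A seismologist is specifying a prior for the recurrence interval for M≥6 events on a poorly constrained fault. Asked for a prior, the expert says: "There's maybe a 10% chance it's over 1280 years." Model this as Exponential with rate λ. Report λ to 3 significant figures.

λ ≈ 0.0018

P(T > 1280.0) = e^(−λ·1280.0) = 0.1, so λ = −ln(0.1)/1280.0 = 0.0018.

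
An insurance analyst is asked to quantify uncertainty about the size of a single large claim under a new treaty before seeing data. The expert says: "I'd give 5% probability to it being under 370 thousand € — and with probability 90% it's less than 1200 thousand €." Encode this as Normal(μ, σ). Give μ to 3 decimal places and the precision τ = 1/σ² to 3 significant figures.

μ = 836.521, τ = 1.24e-05

For Normal(μ,σ), the p-quantile is μ + z_p·σ. Here z_{0.05} = -1.645, z_{0.9} = 1.282.
So 370 = μ − 1.645σ and 1200 = μ + 1.282σ.
Subtracting: σ = (1200 − 370)/(1.282 − (-1.645)) = 283.624.
Then μ = 370 − (-1.645)·283.624 = 836.521.
Precision τ = 1/σ² = 1/283.6² = 1.24e-05.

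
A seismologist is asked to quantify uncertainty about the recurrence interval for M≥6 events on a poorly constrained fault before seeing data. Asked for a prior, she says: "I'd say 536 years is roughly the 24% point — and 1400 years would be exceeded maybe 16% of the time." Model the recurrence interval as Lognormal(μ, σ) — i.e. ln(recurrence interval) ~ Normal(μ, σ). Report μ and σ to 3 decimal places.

μ ≈ 6.683, σ ≈ 0.565

If T ~ Lognormal(μ,σ) then ln T ~ Normal(μ,σ), so the p-quantile of ln T is μ + z_p·σ.
ln(536) = 6.284 and ln(1400) = 7.244; z_{0.24} = -0.7063, z_{0.84} = 0.9945.
σ = (7.244 − 6.284)/(0.9945 − (-0.7063)) = 0.565.
μ = 6.284 − (-0.7063)·0.565 = 6.683.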